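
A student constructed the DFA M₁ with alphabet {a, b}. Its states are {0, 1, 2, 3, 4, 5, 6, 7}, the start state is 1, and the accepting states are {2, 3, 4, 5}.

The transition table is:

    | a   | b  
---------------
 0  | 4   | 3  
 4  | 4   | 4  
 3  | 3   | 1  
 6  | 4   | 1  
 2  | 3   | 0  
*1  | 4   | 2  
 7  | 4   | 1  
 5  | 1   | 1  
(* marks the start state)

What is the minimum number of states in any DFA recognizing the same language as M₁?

3

Reachable states from the start: {0,1,2,3,4}. Unreachable: {5,6,7} — drop them.
P0 = {2,3,4} | {0,1}.
Split {2,3,4} by δ(·,b) → {2,3} and {4}.
No further refinement is possible. Final partition (3 blocks): {2,3} | {0,1} | {4}.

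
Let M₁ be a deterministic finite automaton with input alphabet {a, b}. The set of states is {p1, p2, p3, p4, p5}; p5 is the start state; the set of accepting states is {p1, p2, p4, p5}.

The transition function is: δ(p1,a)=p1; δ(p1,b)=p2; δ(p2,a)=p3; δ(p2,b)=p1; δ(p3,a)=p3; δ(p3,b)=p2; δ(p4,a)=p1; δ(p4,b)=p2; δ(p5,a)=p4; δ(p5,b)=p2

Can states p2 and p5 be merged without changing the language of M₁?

All states are reachable from the start state.
Initial partition by acceptance: {p1,p2,p4,p5} | {p3}.
On input a, block {p1,p2,p4,p5} splits into {p1,p4,p5} and {p2}.
The partition is now stable with 3 blocks: {p1,p4,p5} | {p3} | {p2}.
p2 and p5 end up in different blocks, so they are distinguishable. For instance, the string 'a' is accepted from only p5.

No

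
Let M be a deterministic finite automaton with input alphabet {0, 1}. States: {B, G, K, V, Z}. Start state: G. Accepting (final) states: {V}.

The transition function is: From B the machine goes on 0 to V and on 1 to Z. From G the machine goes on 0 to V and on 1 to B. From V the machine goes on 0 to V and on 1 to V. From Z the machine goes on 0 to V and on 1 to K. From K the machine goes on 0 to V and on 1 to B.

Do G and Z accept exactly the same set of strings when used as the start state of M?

Yes

Every state is reachable, so we keep all 5.
Initial partition by acceptance: {V} | {B,G,K,Z}.
No further refinement is possible. Final partition (2 blocks): {V} | {B,G,K,Z}.
G and Z lie in the same block of the stable partition, so they are equivalent — no string distinguishes them.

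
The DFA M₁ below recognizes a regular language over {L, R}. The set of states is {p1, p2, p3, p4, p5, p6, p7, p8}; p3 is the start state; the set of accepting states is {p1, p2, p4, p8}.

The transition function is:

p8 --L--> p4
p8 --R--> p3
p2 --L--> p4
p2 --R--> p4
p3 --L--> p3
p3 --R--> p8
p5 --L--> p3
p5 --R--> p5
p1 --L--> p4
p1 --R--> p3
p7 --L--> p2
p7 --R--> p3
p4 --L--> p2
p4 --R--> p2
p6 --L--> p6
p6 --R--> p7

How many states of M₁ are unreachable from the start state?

No path from p3 leads to p1, p5, p6, p7; the other 4 states are all reachable.

4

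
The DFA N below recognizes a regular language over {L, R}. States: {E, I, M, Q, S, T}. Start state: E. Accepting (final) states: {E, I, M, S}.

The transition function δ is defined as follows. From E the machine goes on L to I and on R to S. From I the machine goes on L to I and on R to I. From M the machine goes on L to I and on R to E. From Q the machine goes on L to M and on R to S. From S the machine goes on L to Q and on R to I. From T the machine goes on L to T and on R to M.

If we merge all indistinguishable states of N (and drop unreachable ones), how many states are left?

Reachable states from the start: {E,I,M,Q,S}. Unreachable: {T} — drop them.
Initial partition by acceptance: {E,I,M,S} | {Q}.
Refine {E,I,M,S} on symbol L: members go to different blocks, giving {E,I,M} and {S}.
On input R, block {E,I,M} splits into {I,M} and {E}.
Split {I,M} by δ(·,R) → {I} and {M}.
The partition is now stable with 5 blocks: {I} | {Q} | {S} | {E} | {M}.

5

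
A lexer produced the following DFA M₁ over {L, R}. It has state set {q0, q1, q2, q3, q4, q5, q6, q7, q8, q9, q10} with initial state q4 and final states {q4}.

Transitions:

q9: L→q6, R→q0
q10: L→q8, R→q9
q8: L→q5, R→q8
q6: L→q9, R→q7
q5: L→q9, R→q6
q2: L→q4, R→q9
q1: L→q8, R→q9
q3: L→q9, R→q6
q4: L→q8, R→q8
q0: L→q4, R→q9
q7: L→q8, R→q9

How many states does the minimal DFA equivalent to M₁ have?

7

First remove the unreachable states {q1,q2,q3,q10}; 7 states remain.
Initial partition by acceptance: {q4} | {q0,q5,q6,q7,q8,q9}.
On input L, block {q0,q5,q6,q7,q8,q9} splits into {q5,q6,q7,q8,q9} and {q0}.
Split {q5,q6,q7,q8,q9} by δ(·,R) → {q5,q6,q7,q8} and {q9}.
Split {q5,q6,q7,q8} by δ(·,L) → {q5,q6} and {q7,q8}.
On input R, block {q5,q6} splits into {q5} and {q6}.
Refine {q7,q8} on symbol L: members go to different blocks, giving {q7} and {q8}.
The partition is now stable with 7 blocks: {q4} | {q5} | {q0} | {q9} | {q7} | {q6} | {q8}.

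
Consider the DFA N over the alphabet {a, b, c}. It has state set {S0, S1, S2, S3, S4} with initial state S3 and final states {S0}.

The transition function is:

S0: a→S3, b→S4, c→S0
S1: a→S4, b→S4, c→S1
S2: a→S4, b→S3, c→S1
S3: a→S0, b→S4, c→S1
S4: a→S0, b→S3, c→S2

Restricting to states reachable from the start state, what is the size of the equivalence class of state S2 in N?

2

Start with accepting vs non-accepting: {S0} | {S1,S2,S3,S4}.
On input a, block {S1,S2,S3,S4} splits into {S1,S2} and {S3,S4}.
No further refinement is possible. Final partition (3 blocks): {S0} | {S1,S2} | {S3,S4}.
The equivalence class containing S2 is {S1,S2}, of size 2.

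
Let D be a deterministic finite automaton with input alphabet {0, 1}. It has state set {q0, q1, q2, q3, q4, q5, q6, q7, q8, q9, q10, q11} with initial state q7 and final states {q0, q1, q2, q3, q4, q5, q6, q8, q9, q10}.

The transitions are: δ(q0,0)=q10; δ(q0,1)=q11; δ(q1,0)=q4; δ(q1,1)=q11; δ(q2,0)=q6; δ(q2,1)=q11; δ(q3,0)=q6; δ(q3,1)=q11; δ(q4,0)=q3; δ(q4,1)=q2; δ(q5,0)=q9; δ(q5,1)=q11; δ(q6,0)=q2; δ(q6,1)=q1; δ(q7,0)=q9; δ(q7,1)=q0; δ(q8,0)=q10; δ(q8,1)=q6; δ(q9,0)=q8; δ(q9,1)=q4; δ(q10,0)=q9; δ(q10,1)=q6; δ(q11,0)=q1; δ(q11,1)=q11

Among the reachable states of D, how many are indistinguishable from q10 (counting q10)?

States {q5} cannot be reached from the start state, so discard them.
Start with accepting vs non-accepting: {q0,q1,q2,q3,q4,q6,q8,q9,q10} | {q7,q11}.
On input 1, block {q0,q1,q2,q3,q4,q6,q8,q9,q10} splits into {q4,q6,q8,q9,q10} and {q0,q1,q2,q3}.
Split {q4,q6,q8,q9,q10} by δ(·,0) → {q8,q9,q10} and {q4,q6}.
On input 0, block {q7,q11} splits into {q7} and {q11}.
Refine {q0,q1,q2,q3} on symbol 0: members go to different blocks, giving {q1,q2,q3} and {q0}.
The partition is now stable with 6 blocks: {q8,q9,q10} | {q7} | {q1,q2,q3} | {q4,q6} | {q11} | {q0}.
State q10 belongs to the block {q8,q9,q10}, which has 3 states.

3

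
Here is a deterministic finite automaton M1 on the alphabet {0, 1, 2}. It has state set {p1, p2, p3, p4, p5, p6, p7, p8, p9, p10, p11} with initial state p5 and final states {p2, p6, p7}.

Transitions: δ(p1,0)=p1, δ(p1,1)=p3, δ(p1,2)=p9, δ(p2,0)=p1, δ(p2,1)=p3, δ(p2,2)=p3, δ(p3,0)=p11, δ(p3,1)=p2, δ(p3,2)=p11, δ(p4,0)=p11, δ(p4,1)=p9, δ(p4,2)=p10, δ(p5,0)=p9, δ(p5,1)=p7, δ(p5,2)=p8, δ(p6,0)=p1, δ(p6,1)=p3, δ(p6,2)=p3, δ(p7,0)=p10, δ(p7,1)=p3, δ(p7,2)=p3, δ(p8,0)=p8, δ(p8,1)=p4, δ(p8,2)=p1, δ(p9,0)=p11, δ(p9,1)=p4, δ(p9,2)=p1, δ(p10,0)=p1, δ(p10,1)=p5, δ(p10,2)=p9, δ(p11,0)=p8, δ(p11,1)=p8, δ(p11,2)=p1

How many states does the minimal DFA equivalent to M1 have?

4

First remove the unreachable states {p6}; 10 states remain.
Start with accepting vs non-accepting: {p2,p7} | {p1,p3,p4,p5,p8,p9,p10,p11}.
Split {p1,p3,p4,p5,p8,p9,p10,p11} by δ(·,1) → {p1,p4,p8,p9,p10,p11} and {p3,p5}.
On input 1, block {p1,p4,p8,p9,p10,p11} splits into {p4,p8,p9,p11} and {p1,p10}.
The partition is now stable with 4 blocks: {p2,p7} | {p4,p8,p9,p11} | {p3,p5} | {p1,p10}.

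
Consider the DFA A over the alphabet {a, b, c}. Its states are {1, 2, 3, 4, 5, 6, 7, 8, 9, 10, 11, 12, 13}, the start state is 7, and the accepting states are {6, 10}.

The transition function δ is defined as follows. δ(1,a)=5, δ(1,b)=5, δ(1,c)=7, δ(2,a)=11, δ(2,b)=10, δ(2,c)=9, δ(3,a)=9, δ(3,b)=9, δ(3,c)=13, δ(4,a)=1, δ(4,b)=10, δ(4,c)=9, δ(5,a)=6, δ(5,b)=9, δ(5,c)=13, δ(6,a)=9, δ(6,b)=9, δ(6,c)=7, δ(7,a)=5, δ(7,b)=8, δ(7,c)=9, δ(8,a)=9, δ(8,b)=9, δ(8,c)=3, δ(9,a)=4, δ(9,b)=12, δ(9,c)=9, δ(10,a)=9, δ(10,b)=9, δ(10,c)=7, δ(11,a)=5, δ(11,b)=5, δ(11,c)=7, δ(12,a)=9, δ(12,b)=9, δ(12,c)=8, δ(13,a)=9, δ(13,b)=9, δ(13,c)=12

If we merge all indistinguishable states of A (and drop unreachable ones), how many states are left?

States {2,11} cannot be reached from the start state, so discard them.
P0 = {6,10} | {1,3,4,5,7,8,9,12,13}.
On input a, block {1,3,4,5,7,8,9,12,13} splits into {1,3,4,7,8,9,12,13} and {5}.
Refine {1,3,4,7,8,9,12,13} on symbol a: members go to different blocks, giving {3,4,8,9,12,13} and {1,7}.
Refine {3,4,8,9,12,13} on symbol a: members go to different blocks, giving {3,8,9,12,13} and {4}.
Split {3,8,9,12,13} by δ(·,a) → {3,8,12,13} and {9}.
Split {1,7} by δ(·,b) → {1} and {7}.
The partition is now stable with 7 blocks: {6,10} | {3,8,12,13} | {5} | {1} | {4} | {9} | {7}.

7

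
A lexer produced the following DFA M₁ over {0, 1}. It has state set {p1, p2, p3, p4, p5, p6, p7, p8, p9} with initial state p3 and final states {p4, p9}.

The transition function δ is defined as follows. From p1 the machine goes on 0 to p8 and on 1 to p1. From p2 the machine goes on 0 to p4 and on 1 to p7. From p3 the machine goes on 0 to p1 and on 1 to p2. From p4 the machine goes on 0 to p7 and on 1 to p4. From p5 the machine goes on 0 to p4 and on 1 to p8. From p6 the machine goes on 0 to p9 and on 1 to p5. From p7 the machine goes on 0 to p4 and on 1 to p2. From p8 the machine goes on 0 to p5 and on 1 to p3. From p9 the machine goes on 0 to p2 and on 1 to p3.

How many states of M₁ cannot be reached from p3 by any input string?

2

Starting at p3 and following transitions, the reachable set is {p1, p2, p3, p4, p5, p7, p8}. That leaves p6, p9 unreachable — 2 in total.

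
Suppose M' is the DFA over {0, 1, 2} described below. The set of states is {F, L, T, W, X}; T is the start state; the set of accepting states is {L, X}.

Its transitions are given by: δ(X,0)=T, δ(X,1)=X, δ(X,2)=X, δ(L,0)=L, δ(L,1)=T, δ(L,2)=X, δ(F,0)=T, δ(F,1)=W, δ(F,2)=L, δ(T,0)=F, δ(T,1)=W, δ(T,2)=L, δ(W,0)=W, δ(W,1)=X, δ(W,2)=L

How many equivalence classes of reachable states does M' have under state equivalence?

Every state is reachable, so we keep all 5.
P0 = {L,X} | {F,T,W}.
Split {L,X} by δ(·,0) → {L} and {X}.
Split {F,T,W} by δ(·,1) → {F,T} and {W}.
Stable partition: {L} | {F,T} | {X} | {W} — 4 equivalence classes.

4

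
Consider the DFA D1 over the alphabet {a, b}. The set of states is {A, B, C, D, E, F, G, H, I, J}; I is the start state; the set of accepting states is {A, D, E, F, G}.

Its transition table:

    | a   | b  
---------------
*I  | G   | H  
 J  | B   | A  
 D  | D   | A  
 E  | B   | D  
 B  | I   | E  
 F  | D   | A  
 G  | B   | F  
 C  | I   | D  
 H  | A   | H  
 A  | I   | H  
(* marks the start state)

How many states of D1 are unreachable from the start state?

2

BFS from I reaches {A, B, D, E, F, G, H, I}; the 2 state(s) C, J are never visited.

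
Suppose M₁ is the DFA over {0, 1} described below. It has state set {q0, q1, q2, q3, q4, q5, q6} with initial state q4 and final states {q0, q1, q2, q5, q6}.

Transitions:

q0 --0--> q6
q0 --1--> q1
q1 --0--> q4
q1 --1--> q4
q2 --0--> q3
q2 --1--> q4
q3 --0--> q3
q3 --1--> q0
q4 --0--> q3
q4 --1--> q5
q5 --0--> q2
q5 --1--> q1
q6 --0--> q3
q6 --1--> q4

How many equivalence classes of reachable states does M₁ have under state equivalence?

Initial partition by acceptance: {q0,q1,q2,q5,q6} | {q3,q4}.
On input 0, block {q0,q1,q2,q5,q6} splits into {q1,q2,q6} and {q0,q5}.
The partition is now stable with 3 blocks: {q1,q2,q6} | {q3,q4} | {q0,q5}.

3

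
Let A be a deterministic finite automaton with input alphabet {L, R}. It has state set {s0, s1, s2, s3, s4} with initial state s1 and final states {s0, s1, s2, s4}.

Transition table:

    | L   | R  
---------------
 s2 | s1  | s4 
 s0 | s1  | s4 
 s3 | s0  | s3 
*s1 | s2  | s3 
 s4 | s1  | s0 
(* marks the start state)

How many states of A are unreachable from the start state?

Every one of the 5 states is reachable from s1.

0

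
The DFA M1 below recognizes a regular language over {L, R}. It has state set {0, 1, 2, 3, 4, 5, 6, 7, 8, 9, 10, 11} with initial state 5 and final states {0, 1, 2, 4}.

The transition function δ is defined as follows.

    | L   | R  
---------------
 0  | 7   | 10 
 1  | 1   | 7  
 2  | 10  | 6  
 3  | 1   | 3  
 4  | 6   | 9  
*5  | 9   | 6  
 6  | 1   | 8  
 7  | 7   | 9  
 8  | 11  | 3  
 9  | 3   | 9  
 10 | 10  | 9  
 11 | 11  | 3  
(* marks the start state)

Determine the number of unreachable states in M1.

4

No path from 5 leads to 0, 2, 4, 10; the other 8 states are all reachable.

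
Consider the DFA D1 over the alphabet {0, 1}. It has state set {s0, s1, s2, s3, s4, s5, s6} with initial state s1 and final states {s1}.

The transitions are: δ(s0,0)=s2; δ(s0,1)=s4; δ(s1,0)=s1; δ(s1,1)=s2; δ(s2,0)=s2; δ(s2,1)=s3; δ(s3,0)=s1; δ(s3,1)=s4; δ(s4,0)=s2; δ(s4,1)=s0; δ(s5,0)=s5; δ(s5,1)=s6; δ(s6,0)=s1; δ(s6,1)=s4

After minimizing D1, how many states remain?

4

States {s5,s6} cannot be reached from the start state, so discard them.
Initial partition by acceptance: {s1} | {s0,s2,s3,s4}.
Split {s0,s2,s3,s4} by δ(·,0) → {s0,s2,s4} and {s3}.
On input 1, block {s0,s2,s4} splits into {s0,s4} and {s2}.
Stable partition: {s1} | {s0,s4} | {s3} | {s2} — 4 equivalence classes.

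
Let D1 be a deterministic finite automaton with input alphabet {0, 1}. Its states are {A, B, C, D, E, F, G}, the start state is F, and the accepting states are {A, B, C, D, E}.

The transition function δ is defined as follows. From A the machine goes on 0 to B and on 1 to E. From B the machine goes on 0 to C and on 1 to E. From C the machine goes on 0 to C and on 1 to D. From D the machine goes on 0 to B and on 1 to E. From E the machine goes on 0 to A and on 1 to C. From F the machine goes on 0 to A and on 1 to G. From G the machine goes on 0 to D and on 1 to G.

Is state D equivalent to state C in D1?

Yes

Every state is reachable, so we keep all 7.
Start with accepting vs non-accepting: {A,B,C,D,E} | {F,G}.
The partition is now stable with 2 blocks: {A,B,C,D,E} | {F,G}.
D and C lie in the same block of the stable partition, so they are equivalent — no string distinguishes them.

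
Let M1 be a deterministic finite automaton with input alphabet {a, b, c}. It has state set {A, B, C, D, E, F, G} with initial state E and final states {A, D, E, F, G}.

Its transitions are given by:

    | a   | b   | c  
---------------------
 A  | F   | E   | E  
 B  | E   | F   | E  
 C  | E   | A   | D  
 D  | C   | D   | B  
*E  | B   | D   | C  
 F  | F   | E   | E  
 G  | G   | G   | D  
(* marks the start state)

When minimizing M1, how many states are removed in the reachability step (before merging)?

No path from E leads to G; the other 6 states are all reachable.

1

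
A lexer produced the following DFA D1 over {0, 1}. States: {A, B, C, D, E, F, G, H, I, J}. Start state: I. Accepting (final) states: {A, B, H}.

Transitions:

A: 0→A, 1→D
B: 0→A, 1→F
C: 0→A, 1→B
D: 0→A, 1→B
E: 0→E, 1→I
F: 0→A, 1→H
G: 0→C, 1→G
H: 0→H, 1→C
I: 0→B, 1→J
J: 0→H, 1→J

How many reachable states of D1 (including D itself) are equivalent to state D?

Reachable states from the start: {A,B,C,D,F,H,I,J}. Unreachable: {E,G} — drop them.
Initial partition by acceptance: {A,B,H} | {C,D,F,I,J}.
Refine {C,D,F,I,J} on symbol 1: members go to different blocks, giving {C,D,F} and {I,J}.
Stable partition: {A,B,H} | {C,D,F} | {I,J} — 3 equivalence classes.
State D belongs to the block {C,D,F}, which has 3 states.

3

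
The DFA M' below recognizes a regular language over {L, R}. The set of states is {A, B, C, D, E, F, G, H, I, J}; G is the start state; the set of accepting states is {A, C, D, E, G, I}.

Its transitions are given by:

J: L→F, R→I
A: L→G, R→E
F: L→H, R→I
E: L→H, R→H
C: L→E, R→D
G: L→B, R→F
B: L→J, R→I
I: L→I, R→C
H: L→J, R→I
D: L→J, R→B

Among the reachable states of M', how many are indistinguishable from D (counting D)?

3

First remove the unreachable states {A}; 9 states remain.
Initial partition by acceptance: {C,D,E,G,I} | {B,F,H,J}.
Split {C,D,E,G,I} by δ(·,L) → {D,E,G} and {C,I}.
Refine {C,I} on symbol L: members go to different blocks, giving {C} and {I}.
The partition is now stable with 4 blocks: {D,E,G} | {B,F,H,J} | {C} | {I}.
The equivalence class containing D is {D,E,G}, of size 3.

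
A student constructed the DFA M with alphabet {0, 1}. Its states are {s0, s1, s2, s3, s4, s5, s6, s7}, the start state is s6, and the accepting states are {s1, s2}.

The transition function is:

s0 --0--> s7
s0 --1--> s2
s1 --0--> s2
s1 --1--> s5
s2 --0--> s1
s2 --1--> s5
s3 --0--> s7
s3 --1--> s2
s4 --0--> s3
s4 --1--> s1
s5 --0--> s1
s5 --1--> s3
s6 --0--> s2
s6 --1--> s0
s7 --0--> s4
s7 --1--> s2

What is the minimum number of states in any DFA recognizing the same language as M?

Every state is reachable, so we keep all 8.
Initial partition by acceptance: {s1,s2} | {s0,s3,s4,s5,s6,s7}.
Refine {s0,s3,s4,s5,s6,s7} on symbol 0: members go to different blocks, giving {s0,s3,s4,s7} and {s5,s6}.
The partition is now stable with 3 blocks: {s1,s2} | {s0,s3,s4,s7} | {s5,s6}.

3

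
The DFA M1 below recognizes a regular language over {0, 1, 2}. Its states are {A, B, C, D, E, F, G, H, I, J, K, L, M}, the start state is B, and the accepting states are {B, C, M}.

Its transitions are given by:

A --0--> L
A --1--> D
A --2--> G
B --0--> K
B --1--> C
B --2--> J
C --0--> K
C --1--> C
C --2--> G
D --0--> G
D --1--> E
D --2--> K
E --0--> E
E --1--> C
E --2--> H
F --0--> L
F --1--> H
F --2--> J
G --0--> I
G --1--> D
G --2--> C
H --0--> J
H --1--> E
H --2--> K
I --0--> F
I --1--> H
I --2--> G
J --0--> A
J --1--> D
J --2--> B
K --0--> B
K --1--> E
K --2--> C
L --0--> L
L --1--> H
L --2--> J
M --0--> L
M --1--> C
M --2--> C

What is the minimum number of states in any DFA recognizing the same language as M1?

6

Reachable states from the start: {A,B,C,D,E,F,G,H,I,J,K,L}. Unreachable: {M} — drop them.
Start with accepting vs non-accepting: {B,C} | {A,D,E,F,G,H,I,J,K,L}.
On input 0, block {A,D,E,F,G,H,I,J,K,L} splits into {A,D,E,F,G,H,I,J,L} and {K}.
Refine {A,D,E,F,G,H,I,J,L} on symbol 1: members go to different blocks, giving {A,D,F,G,H,I,J,L} and {E}.
Split {A,D,F,G,H,I,J,L} by δ(·,1) → {A,F,G,I,J,L} and {D,H}.
Split {A,F,G,I,J,L} by δ(·,2) → {A,F,I,L} and {G,J}.
No further refinement is possible. Final partition (6 blocks): {B,C} | {A,F,I,L} | {K} | {E} | {D,H} | {G,J}.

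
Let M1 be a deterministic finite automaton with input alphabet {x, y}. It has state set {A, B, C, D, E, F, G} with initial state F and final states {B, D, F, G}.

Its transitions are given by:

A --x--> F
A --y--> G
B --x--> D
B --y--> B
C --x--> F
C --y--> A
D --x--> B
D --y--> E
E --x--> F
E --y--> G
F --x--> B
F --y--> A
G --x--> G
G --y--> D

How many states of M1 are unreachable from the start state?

1

BFS from F reaches {A, B, D, E, F, G}; the 1 state(s) C are never visited.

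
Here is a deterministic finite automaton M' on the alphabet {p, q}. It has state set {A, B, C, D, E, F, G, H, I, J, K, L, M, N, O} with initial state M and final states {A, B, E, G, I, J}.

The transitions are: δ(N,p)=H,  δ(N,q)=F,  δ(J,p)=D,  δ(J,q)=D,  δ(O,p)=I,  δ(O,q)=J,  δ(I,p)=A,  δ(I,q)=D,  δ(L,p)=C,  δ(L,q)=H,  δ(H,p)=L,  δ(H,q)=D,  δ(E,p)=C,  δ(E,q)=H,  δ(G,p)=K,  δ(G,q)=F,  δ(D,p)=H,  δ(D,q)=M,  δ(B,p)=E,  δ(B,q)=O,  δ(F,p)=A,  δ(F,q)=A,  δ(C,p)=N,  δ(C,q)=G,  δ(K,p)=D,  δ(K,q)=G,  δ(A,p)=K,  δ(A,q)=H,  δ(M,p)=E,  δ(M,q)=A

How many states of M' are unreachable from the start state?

Starting at M and following transitions, the reachable set is {A, C, D, E, F, G, H, K, L, M, N}. That leaves B, I, J, O unreachable — 4 in total.

4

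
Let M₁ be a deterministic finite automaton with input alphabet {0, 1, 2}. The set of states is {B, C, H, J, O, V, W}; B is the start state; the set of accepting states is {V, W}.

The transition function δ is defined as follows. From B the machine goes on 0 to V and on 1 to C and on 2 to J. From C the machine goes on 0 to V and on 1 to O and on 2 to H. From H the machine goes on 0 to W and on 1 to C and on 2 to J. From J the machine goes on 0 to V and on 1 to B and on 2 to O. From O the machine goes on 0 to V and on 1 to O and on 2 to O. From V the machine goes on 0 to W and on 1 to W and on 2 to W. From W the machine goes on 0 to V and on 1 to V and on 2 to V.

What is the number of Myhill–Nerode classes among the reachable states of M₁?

2

Every state is reachable, so we keep all 7.
Start with accepting vs non-accepting: {V,W} | {B,C,H,J,O}.
The partition is now stable with 2 blocks: {V,W} | {B,C,H,J,O}.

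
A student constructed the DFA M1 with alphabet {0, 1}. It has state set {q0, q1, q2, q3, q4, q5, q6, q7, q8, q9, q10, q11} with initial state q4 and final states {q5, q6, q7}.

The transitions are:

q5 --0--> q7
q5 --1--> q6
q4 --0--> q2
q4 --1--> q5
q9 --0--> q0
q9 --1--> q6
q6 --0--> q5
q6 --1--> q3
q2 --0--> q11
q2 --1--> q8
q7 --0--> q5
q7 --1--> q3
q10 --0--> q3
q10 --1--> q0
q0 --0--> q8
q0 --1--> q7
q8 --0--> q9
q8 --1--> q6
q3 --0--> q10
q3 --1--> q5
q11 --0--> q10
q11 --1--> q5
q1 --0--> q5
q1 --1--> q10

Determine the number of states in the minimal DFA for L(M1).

5

First remove the unreachable states {q1}; 11 states remain.
Start with accepting vs non-accepting: {q5,q6,q7} | {q0,q2,q3,q4,q8,q9,q10,q11}.
On input 1, block {q5,q6,q7} splits into {q6,q7} and {q5}.
Refine {q0,q2,q3,q4,q8,q9,q10,q11} on symbol 1: members go to different blocks, giving {q0,q8,q9} and {q3,q4,q11} and {q2,q10}.
No further refinement is possible. Final partition (5 blocks): {q6,q7} | {q0,q8,q9} | {q5} | {q3,q4,q11} | {q2,q10}.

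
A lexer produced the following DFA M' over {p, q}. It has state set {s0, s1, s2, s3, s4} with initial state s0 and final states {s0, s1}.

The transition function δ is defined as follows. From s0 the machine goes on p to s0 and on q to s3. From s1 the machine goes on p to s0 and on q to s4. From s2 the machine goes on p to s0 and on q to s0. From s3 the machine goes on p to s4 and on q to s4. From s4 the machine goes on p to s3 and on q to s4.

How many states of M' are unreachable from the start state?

2

BFS from s0 reaches {s0, s3, s4}; the 2 state(s) s1, s2 are never visited.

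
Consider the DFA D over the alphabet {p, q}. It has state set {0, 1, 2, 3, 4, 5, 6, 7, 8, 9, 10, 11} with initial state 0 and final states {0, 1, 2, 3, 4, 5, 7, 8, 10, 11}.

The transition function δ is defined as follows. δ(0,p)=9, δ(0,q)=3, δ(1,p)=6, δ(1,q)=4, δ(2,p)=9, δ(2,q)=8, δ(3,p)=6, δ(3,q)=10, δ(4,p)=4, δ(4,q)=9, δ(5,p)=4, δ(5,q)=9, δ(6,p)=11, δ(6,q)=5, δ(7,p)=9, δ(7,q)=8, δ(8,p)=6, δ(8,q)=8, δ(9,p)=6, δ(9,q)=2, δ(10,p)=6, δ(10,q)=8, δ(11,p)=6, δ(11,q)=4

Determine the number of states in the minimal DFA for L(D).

6

First remove the unreachable states {1,7}; 10 states remain.
Start with accepting vs non-accepting: {0,2,3,4,5,8,10,11} | {6,9}.
On input p, block {0,2,3,4,5,8,10,11} splits into {0,2,3,8,10,11} and {4,5}.
Split {0,2,3,8,10,11} by δ(·,q) → {0,2,3,8,10} and {11}.
On input p, block {6,9} splits into {6} and {9}.
Split {0,2,3,8,10} by δ(·,p) → {3,8,10} and {0,2}.
The partition is now stable with 6 blocks: {3,8,10} | {6} | {4,5} | {11} | {9} | {0,2}.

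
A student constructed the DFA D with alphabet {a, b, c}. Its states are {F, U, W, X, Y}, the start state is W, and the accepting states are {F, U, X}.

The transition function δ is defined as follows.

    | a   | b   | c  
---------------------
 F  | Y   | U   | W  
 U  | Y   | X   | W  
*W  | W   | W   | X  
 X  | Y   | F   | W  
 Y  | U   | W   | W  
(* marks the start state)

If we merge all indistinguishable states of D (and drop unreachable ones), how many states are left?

3

All states are reachable from the start state.
P0 = {F,U,X} | {W,Y}.
Split {W,Y} by δ(·,a) → {Y} and {W}.
No further refinement is possible. Final partition (3 blocks): {F,U,X} | {Y} | {W}.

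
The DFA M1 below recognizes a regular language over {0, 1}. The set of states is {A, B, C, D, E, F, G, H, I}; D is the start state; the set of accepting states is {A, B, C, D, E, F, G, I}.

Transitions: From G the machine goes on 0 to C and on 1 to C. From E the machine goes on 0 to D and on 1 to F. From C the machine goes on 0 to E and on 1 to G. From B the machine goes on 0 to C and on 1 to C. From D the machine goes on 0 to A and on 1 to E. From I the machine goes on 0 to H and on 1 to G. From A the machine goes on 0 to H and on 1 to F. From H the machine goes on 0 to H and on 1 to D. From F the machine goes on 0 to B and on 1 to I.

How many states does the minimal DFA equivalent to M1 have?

8

Every state is reachable, so we keep all 9.
Start with accepting vs non-accepting: {A,B,C,D,E,F,G,I} | {H}.
Split {A,B,C,D,E,F,G,I} by δ(·,0) → {B,C,D,E,F,G} and {A,I}.
Split {B,C,D,E,F,G} by δ(·,0) → {B,C,E,F,G} and {D}.
Split {B,C,E,F,G} by δ(·,0) → {B,C,F,G} and {E}.
On input 0, block {B,C,F,G} splits into {B,F,G} and {C}.
Split {B,F,G} by δ(·,0) → {B,G} and {F}.
On input 1, block {A,I} splits into {A} and {I}.
No further refinement is possible. Final partition (8 blocks): {B,G} | {H} | {A} | {D} | {E} | {C} | {F} | {I}.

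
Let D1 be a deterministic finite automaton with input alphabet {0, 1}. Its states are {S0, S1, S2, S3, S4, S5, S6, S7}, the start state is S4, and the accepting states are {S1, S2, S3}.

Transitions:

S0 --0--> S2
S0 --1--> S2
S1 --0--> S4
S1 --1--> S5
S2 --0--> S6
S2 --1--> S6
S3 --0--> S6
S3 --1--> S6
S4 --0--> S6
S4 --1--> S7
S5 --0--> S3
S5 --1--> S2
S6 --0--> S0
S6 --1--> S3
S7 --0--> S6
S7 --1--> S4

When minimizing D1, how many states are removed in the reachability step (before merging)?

2

Starting at S4 and following transitions, the reachable set is {S0, S2, S3, S4, S6, S7}. That leaves S1, S5 unreachable — 2 in total.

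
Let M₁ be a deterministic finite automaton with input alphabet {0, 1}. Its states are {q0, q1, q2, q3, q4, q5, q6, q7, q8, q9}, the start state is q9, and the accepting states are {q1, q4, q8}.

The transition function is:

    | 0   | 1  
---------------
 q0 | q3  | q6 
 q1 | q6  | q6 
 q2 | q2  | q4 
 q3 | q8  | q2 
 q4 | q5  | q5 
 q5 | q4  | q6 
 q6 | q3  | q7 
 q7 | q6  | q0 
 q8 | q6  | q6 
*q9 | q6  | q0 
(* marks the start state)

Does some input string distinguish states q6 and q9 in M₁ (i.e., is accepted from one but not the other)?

Reachable states from the start: {q0,q2,q3,q4,q5,q6,q7,q8,q9}. Unreachable: {q1} — drop them.
Start with accepting vs non-accepting: {q4,q8} | {q0,q2,q3,q5,q6,q7,q9}.
On input 0, block {q0,q2,q3,q5,q6,q7,q9} splits into {q0,q2,q6,q7,q9} and {q3,q5}.
Split {q4,q8} by δ(·,0) → {q4} and {q8}.
Refine {q0,q2,q6,q7,q9} on symbol 0: members go to different blocks, giving {q2,q7,q9} and {q0,q6}.
Split {q2,q7,q9} by δ(·,0) → {q7,q9} and {q2}.
Refine {q3,q5} on symbol 0: members go to different blocks, giving {q3} and {q5}.
On input 1, block {q0,q6} splits into {q0} and {q6}.
Stable partition: {q4} | {q7,q9} | {q3} | {q8} | {q0} | {q2} | {q5} | {q6} — 8 equivalence classes.
q6 and q9 end up in different blocks, so they are distinguishable. For instance, the string '00' is accepted from only q6.

Yes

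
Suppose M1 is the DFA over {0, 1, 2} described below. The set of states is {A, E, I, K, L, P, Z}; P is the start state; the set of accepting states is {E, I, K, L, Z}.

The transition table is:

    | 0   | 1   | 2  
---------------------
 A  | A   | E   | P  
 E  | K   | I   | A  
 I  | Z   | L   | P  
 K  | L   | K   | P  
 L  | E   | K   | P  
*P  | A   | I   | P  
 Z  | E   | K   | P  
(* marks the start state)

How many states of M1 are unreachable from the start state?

0

A breadth-first search from the start state visits every state.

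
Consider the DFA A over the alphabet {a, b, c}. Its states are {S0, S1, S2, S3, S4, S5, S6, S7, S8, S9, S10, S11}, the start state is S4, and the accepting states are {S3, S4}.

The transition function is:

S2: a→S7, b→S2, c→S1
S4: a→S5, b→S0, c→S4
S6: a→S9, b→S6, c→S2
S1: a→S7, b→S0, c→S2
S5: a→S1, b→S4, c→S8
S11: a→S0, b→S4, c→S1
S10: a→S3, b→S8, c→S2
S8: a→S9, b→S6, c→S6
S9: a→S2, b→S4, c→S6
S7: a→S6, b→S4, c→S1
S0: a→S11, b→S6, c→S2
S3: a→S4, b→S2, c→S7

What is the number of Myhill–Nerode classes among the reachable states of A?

3

Reachable states from the start: {S0,S1,S2,S4,S5,S6,S7,S8,S9,S11}. Unreachable: {S3,S10} — drop them.
P0 = {S4} | {S0,S1,S2,S5,S6,S7,S8,S9,S11}.
On input b, block {S0,S1,S2,S5,S6,S7,S8,S9,S11} splits into {S0,S1,S2,S6,S8} and {S5,S7,S9,S11}.
No further refinement is possible. Final partition (3 blocks): {S4} | {S0,S1,S2,S6,S8} | {S5,S7,S9,S11}.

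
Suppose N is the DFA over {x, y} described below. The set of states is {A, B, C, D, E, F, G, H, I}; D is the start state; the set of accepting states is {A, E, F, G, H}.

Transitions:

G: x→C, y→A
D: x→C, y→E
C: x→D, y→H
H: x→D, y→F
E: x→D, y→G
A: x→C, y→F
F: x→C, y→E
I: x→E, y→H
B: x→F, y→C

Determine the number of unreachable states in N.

2

Starting at D and following transitions, the reachable set is {A, C, D, E, F, G, H}. That leaves B, I unreachable — 2 in total.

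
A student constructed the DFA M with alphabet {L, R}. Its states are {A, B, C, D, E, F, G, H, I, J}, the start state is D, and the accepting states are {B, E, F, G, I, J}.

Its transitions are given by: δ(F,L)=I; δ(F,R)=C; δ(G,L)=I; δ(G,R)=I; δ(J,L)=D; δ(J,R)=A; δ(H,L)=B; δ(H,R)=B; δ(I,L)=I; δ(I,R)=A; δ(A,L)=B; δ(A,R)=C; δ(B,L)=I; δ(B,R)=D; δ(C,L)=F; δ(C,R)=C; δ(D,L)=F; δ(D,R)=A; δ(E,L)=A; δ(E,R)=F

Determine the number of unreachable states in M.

4

BFS from D reaches {A, B, C, D, F, I}; the 4 state(s) E, G, H, J are never visited.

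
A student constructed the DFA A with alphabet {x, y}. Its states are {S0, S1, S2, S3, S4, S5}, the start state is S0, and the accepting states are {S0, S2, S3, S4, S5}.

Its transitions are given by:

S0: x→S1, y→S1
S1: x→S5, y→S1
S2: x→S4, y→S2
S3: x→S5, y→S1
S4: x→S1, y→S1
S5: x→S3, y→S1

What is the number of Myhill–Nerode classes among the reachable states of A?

States {S2,S4} cannot be reached from the start state, so discard them.
Start with accepting vs non-accepting: {S0,S3,S5} | {S1}.
Refine {S0,S3,S5} on symbol x: members go to different blocks, giving {S3,S5} and {S0}.
Stable partition: {S3,S5} | {S1} | {S0} — 3 equivalence classes.

3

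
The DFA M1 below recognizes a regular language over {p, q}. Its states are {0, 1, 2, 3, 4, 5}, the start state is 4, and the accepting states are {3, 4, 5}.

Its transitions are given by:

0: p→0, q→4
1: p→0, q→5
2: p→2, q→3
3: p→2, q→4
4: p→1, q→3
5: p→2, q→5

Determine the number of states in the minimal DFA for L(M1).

Every state is reachable, so we keep all 6.
Start with accepting vs non-accepting: {3,4,5} | {0,1,2}.
No further refinement is possible. Final partition (2 blocks): {3,4,5} | {0,1,2}.

2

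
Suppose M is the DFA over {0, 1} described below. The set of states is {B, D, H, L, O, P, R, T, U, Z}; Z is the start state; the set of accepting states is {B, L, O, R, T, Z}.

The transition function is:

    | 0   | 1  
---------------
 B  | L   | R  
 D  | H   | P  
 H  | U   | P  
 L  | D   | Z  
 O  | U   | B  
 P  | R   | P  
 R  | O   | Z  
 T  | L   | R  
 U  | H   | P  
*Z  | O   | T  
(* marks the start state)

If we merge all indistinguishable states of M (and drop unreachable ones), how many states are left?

Every state is reachable, so we keep all 10.
Initial partition by acceptance: {B,L,O,R,T,Z} | {D,H,P,U}.
Split {B,L,O,R,T,Z} by δ(·,0) → {B,R,T,Z} and {L,O}.
Refine {D,H,P,U} on symbol 0: members go to different blocks, giving {D,H,U} and {P}.
No further refinement is possible. Final partition (4 blocks): {B,R,T,Z} | {D,H,U} | {L,O} | {P}.

4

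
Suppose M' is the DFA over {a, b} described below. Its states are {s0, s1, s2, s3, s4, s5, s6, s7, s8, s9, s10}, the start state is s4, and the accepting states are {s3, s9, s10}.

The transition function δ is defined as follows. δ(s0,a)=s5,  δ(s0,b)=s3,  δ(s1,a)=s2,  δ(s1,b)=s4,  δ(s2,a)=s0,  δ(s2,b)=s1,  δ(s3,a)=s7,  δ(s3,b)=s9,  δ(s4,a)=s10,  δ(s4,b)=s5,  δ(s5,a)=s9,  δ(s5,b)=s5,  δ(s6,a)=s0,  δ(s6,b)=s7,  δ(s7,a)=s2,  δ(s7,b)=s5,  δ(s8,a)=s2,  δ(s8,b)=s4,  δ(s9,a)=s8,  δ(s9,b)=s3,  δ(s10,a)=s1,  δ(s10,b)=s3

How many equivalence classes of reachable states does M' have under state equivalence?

States {s6} cannot be reached from the start state, so discard them.
P0 = {s3,s9,s10} | {s0,s1,s2,s4,s5,s7,s8}.
On input a, block {s0,s1,s2,s4,s5,s7,s8} splits into {s0,s1,s2,s7,s8} and {s4,s5}.
Split {s0,s1,s2,s7,s8} by δ(·,a) → {s1,s2,s7,s8} and {s0}.
On input a, block {s1,s2,s7,s8} splits into {s1,s7,s8} and {s2}.
No further refinement is possible. Final partition (5 blocks): {s3,s9,s10} | {s1,s7,s8} | {s4,s5} | {s0} | {s2}.

5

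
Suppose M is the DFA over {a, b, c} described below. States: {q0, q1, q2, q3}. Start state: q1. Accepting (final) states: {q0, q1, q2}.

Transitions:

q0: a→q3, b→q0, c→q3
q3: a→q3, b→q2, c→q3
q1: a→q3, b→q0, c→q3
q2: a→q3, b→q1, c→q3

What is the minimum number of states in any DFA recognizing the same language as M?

Start with accepting vs non-accepting: {q0,q1,q2} | {q3}.
The partition is now stable with 2 blocks: {q0,q1,q2} | {q3}.

2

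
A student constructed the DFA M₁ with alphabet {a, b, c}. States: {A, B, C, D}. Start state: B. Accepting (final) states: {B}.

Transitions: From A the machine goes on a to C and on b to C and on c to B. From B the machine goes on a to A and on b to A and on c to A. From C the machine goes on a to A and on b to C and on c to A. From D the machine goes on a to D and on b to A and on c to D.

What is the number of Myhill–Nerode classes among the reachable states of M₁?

States {D} cannot be reached from the start state, so discard them.
Start with accepting vs non-accepting: {B} | {A,C}.
Split {A,C} by δ(·,c) → {A} and {C}.
Stable partition: {B} | {A} | {C} — 3 equivalence classes.

3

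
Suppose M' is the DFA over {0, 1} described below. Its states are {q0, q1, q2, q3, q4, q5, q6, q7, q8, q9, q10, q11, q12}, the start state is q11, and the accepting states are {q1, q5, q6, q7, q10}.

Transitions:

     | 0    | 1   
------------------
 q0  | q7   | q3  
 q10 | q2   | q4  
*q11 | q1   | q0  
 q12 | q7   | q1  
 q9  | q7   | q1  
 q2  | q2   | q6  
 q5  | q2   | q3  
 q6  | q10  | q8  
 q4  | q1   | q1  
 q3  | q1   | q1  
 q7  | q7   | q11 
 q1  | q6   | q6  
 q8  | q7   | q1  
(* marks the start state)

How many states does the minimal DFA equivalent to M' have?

Reachable states from the start: {q0,q1,q2,q3,q4,q6,q7,q8,q10,q11}. Unreachable: {q5,q9,q12} — drop them.
Initial partition by acceptance: {q1,q6,q7,q10} | {q0,q2,q3,q4,q8,q11}.
Split {q1,q6,q7,q10} by δ(·,0) → {q1,q6,q7} and {q10}.
Refine {q1,q6,q7} on symbol 0: members go to different blocks, giving {q1,q7} and {q6}.
Refine {q1,q7} on symbol 0: members go to different blocks, giving {q1} and {q7}.
On input 0, block {q0,q2,q3,q4,q8,q11} splits into {q3,q4,q11} and {q0,q8} and {q2}.
Refine {q3,q4,q11} on symbol 1: members go to different blocks, giving {q3,q4} and {q11}.
Split {q0,q8} by δ(·,1) → {q0} and {q8}.
The partition is now stable with 9 blocks: {q1} | {q3,q4} | {q10} | {q6} | {q7} | {q0} | {q2} | {q11} | {q8}.

9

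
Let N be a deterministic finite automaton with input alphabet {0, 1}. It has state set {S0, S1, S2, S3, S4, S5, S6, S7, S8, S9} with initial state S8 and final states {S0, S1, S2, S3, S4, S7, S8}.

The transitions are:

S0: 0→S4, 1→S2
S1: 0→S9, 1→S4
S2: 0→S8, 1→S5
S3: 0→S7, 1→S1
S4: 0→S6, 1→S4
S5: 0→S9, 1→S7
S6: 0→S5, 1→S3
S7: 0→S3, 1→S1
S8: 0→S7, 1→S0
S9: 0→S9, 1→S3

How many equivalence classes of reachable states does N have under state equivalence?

6

Every state is reachable, so we keep all 10.
Start with accepting vs non-accepting: {S0,S1,S2,S3,S4,S7,S8} | {S5,S6,S9}.
On input 0, block {S0,S1,S2,S3,S4,S7,S8} splits into {S0,S2,S3,S7,S8} and {S1,S4}.
Split {S0,S2,S3,S7,S8} by δ(·,0) → {S2,S3,S7,S8} and {S0}.
Split {S2,S3,S7,S8} by δ(·,1) → {S3,S7} and {S2} and {S8}.
Stable partition: {S3,S7} | {S5,S6,S9} | {S1,S4} | {S0} | {S2} | {S8} — 6 equivalence classes.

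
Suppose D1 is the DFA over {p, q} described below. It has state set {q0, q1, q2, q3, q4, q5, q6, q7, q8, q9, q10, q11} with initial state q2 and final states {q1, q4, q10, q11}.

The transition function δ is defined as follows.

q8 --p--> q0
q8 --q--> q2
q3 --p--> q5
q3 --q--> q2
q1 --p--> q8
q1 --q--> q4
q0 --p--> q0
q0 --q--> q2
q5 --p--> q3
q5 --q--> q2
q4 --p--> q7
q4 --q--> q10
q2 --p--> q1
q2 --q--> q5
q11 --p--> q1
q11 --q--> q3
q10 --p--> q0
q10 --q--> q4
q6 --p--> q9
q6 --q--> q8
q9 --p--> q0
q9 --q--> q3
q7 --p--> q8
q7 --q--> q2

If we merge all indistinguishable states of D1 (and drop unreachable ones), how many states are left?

Reachable states from the start: {q0,q1,q2,q3,q4,q5,q7,q8,q10}. Unreachable: {q6,q9,q11} — drop them.
P0 = {q1,q4,q10} | {q0,q2,q3,q5,q7,q8}.
On input p, block {q0,q2,q3,q5,q7,q8} splits into {q0,q3,q5,q7,q8} and {q2}.
No further refinement is possible. Final partition (3 blocks): {q1,q4,q10} | {q0,q3,q5,q7,q8} | {q2}.

3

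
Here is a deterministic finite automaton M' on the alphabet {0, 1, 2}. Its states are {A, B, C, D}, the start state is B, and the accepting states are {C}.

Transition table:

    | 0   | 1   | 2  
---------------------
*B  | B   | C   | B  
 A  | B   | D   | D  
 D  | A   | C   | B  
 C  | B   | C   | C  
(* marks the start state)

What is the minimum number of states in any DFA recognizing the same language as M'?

States {A,D} cannot be reached from the start state, so discard them.
P0 = {C} | {B}.
The partition is now stable with 2 blocks: {C} | {B}.

2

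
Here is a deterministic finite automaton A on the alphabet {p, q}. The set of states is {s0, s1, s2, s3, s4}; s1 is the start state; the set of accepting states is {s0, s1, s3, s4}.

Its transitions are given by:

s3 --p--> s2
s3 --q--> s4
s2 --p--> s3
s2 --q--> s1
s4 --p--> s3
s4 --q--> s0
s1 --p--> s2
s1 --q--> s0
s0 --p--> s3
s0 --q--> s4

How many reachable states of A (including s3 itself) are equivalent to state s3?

2

Start with accepting vs non-accepting: {s0,s1,s3,s4} | {s2}.
Split {s0,s1,s3,s4} by δ(·,p) → {s0,s4} and {s1,s3}.
Stable partition: {s0,s4} | {s2} | {s1,s3} — 3 equivalence classes.
State s3 belongs to the block {s1,s3}, which has 2 states.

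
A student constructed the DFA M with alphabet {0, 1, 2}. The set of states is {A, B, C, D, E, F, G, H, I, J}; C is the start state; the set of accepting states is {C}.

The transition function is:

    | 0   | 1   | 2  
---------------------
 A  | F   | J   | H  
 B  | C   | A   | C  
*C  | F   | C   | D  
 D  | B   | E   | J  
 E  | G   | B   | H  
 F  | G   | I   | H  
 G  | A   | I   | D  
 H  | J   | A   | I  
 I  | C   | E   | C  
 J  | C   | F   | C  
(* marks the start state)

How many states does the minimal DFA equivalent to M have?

4

All states are reachable from the start state.
Start with accepting vs non-accepting: {C} | {A,B,D,E,F,G,H,I,J}.
On input 0, block {A,B,D,E,F,G,H,I,J} splits into {A,D,E,F,G,H} and {B,I,J}.
Split {A,D,E,F,G,H} by δ(·,0) → {A,E,F,G} and {D,H}.
The partition is now stable with 4 blocks: {C} | {A,E,F,G} | {B,I,J} | {D,H}.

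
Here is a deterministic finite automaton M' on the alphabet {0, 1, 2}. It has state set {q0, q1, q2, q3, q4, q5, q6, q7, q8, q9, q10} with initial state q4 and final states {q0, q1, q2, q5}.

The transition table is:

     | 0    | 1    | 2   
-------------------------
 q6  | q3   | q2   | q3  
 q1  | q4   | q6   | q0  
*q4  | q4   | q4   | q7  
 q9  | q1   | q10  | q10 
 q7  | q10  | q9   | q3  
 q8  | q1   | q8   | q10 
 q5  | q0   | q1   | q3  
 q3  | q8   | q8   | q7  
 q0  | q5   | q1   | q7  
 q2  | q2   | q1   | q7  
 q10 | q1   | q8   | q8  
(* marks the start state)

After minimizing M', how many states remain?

6

Every state is reachable, so we keep all 11.
P0 = {q0,q1,q2,q5} | {q3,q4,q6,q7,q8,q9,q10}.
Split {q0,q1,q2,q5} by δ(·,0) → {q0,q2,q5} and {q1}.
Split {q3,q4,q6,q7,q8,q9,q10} by δ(·,0) → {q3,q4,q6,q7} and {q8,q9,q10}.
Refine {q3,q4,q6,q7} on symbol 0: members go to different blocks, giving {q3,q7} and {q4,q6}.
Split {q4,q6} by δ(·,0) → {q4} and {q6}.
Stable partition: {q0,q2,q5} | {q3,q7} | {q1} | {q8,q9,q10} | {q4} | {q6} — 6 equivalence classes.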